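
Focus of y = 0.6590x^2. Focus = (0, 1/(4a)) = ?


a = 0.6590
4a = 2.6360
focus = (0, 1/2.6360) = (0, 0.3794)

Focus = (0, 0.3794)


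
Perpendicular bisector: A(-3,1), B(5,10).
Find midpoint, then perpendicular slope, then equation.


Midpoint = (1, 5.5)
Slope of AB = dy/dx = 9/8 = 1.1250
Perp slope = -dx/dy = -8/9 = -0.8889
b = My - (perp slope)*Mx = 5.5 + (8*1)/9 = 5.5 + 0.8889 = 6.3889

y = -0.8889x + 6.3889


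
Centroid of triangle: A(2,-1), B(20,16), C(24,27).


Gx = (2+20+24)/3 = 46/3 = 15.3333
Gy = (-1+16+27)/3 = 42/3 = 14.0000

G = (15.3333, 14.0000)


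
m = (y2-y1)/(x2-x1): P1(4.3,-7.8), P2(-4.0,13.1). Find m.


dy = 13.1 + 7.8 = 20.9
dx = -4.0 - 4.3 = -8.3
m = 20.9/(-8.3) = -2.5181

m = -2.5181


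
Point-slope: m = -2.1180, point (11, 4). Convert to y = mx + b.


y - 4 = -2.1180(x - 11)
y = -2.1180x + 4 + 2.1180*11
y = -2.1180x + 27.2980

y = -2.1180x + 27.2980


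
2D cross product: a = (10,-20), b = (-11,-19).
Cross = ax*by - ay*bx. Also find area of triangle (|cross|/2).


cross = 10*(-19) + 20*(-11) = -190 - 220 = -410
Triangle area = |-410|/2 = 410/2 = 205.0000

cross = -410, triangle area = 205.0000


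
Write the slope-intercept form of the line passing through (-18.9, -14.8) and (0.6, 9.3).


m = (24.1)/(19.5) = 1.2359
b = y1 - m*x1 = -14.8 - (24.1*(-18.9))/(19.5) = -14.8 + 23.3585 = 8.5585

y = 1.2359x + 8.5585


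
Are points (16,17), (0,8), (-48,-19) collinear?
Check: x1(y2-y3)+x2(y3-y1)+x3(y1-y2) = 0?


16*(8+ 19) + 0*(-19-17) - 48*(17-8)
= 432 + 0 - 432 = 0

Yes, collinear (determinant = 0)


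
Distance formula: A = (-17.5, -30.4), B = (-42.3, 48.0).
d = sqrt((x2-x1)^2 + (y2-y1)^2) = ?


dx = -42.3 + 17.5 = -24.8
dy = 48.0 + 30.4 = 78.4
d = sqrt(615.04 + 6146.56) = sqrt(6761.6) = 82.2289

82.2289


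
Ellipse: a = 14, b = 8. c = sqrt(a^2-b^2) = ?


c^2 = 14^2 - 8^2 = 196 - 64 = 132
c = sqrt(132) = 11.4891

c = 11.4891


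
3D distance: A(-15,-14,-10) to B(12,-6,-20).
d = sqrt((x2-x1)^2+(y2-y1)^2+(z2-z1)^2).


dx=27, dy=8, dz=-10
d = sqrt(729+64+100) = sqrt(893) = 29.8831

29.8831


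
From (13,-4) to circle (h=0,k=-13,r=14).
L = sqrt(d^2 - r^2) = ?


d = sqrt((13-0)^2 + (-4+ 13)^2) = sqrt(169+81) = 15.8114
L = sqrt(250.0000 - 196) = sqrt(54.0000) = 7.3485

7.3485


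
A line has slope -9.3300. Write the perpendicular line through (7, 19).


Perpendicular slope = -1/m1 = -1/(-9.3300) = 0.1072
b2 = y0 - m2*x0 = 19 + 7/(-9.3300) = 19 - 0.7503 = 18.2497

y = 0.1072x + 18.2497


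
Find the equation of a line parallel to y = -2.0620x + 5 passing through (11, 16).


Parallel lines have equal slopes.
m2 = -2.0620
b2 = 16 + 2.0620*11 = 38.6820

y = -2.0620x + 38.6820


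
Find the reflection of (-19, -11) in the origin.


Reflection rule for origin: (-x, -y)
(-19, -11) -> (19, 11)

(19, 11)


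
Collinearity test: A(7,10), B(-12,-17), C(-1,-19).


7*(-17+ 19) - 12*(-19-10) - 1*(10+ 17)
= 14 + 348 - 27 = 335

No, not collinear (determinant = 335)


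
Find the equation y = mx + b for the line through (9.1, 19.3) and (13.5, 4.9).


m = (-14.4)/(4.4) = -3.2727
b = y1 - m*x1 = 19.3 - (-14.4*9.1)/(4.4) = 19.3 + 29.7818 = 49.0818

y = -3.2727x + 49.0818


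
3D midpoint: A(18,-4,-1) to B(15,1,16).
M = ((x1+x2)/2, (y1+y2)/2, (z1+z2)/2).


Mx = (18+15)/2 = 16.5000
My = (-4+1)/2 = -1.5000
Mz = (-1+16)/2 = 7.5000

M = (16.5000, -1.5000, 7.5000)


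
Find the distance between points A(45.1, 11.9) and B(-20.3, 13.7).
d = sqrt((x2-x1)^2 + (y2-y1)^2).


dx = -20.3 - 45.1 = -65.4
dy = 13.7 - 11.9 = 1.8
d = sqrt(4277.16 + 3.24) = sqrt(4280.4) = 65.4248

65.4248


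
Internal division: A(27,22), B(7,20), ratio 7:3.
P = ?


Px = (7*7 + 3*27)/10 = 130/10 = 13.0000
Py = (7*20 + 3*22)/10 = 206/10 = 20.6000

P = (13.0000, 20.6000)


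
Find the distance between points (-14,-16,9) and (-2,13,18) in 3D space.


dx=12, dy=29, dz=9
d = sqrt(144+841+81) = sqrt(1066) = 32.6497

32.6497


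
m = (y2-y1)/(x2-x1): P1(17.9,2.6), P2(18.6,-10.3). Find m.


dy = -10.3 - 2.6 = -12.9
dx = 18.6 - 17.9 = 0.7
m = -12.9/0.7 = -18.4286

m = -18.4286


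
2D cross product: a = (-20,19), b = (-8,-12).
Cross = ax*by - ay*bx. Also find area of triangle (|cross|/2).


cross = -20*(-12) - 19*(-8) = 240 + 152 = 392
Triangle area = |392|/2 = 392/2 = 196.0000

cross = 392, triangle area = 196.0000


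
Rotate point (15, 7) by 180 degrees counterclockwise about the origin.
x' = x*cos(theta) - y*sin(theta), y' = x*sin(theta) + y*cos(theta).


cos(180) = -1, sin(180) = 0
x' = 15*(-1) - 7*0 = -15
y' = 15*0 + 7*(-1) = -7

(-15, -7)


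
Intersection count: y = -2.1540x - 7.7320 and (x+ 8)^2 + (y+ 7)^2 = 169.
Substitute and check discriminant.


Substitute y = -2.1540x - 7.7320: (x+ 8)^2 + (-2.1540x- 7.7320+ 7)^2 = 169
Expand to Ax^2 + Bx + C = 0, where b-k = -0.732
A = 1+m^2 = 5.639716
B = 2(m(b-k) - h) = 2(-2.1540*(-0.732) + 8) = 19.153456
C = h^2 + (b-k)^2 - r^2 = 64 + 0.535824 - 169 = -104.464176
disc = B^2-4AC = 366.8549 + 2356.5931 = 2723.4480
disc > 0

2 intersection points


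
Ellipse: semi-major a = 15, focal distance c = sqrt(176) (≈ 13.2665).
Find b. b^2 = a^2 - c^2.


b^2 = 15^2 - (sqrt(176))^2 = 225 - 176 = 49
b = sqrt(49) = 7

b = 7


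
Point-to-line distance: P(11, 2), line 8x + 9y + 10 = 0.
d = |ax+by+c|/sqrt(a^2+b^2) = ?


|8*11 + 9*2 + 10| = |116| = 116
sqrt(64 + 81) = sqrt(145) = 12.0416
d = 116/sqrt(145) = 9.6333

9.6333


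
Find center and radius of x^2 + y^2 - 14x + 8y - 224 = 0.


h = -D/2 = 14/2 = 7
k = -E/2 = -8/2 = -4
r^2 = h^2 + k^2 - F = 49 + 16 + 224 = 289
r = 17

Center (7, -4), radius = 17


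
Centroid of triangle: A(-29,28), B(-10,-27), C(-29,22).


Gx = (-29- 10- 29)/3 = -68/3 = -22.6667
Gy = (28- 27+22)/3 = 23/3 = 7.6667

G = (-22.6667, 7.6667)


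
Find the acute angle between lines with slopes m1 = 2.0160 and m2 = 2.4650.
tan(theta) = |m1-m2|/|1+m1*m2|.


m1-m2 = -0.449
1+m1*m2 = 5.96944
tan(theta) = |-0.449/5.96944| = 0.075216
theta = arctan(|-0.449/5.96944|) = 4.3015 degrees (acute angle)

4.3015 degrees


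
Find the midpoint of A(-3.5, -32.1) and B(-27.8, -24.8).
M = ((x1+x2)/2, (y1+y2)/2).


Mx = (-3.5 - 27.8)/2 = -31.3/2 = -15.6500
My = (-32.1 - 24.8)/2 = -56.9/2 = -28.4500

(-15.6500, -28.4500)


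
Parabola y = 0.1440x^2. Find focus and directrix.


a = 0.1440
1/(4a) = 1.7361
Focus = (0, 1.7361)
Directrix: y = -1.7361

Focus = (0, 1.7361), Directrix: y = -1.7361


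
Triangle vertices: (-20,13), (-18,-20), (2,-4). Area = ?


-20*(-20+ 4) = 320
-18*(-4-13) = 306
2*(13+ 20) = 66
sum = 692
Area = |692|/2 = 346.0000

346.0000 sq units


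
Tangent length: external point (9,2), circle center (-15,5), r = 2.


d = sqrt((9+ 15)^2 + (2-5)^2) = sqrt(576+9) = 24.1868
L = sqrt(585.0000 - 4) = sqrt(581.0000) = 24.1039

24.1039


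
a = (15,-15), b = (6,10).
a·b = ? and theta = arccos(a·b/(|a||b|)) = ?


a·b = 15*6 - 15*10 = 90 - 150 = -60
|a| = sqrt(225+225) = 21.2132
|b| = sqrt(36+100) = 11.6619
cos(theta) = -60/(sqrt(450)*sqrt(136)) = -60/sqrt(61200) = -0.242536
theta = arccos(-60/sqrt(61200)) = 104.0362 degrees

a·b = -60, theta = 104.0362 deg


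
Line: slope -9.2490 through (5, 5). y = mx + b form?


y - 5 = -9.2490(x - 5)
y = -9.2490x + 5 + 9.2490*5
y = -9.2490x + 51.2450

y = -9.2490x + 51.2450


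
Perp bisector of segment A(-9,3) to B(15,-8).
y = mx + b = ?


Midpoint = (3, -2.5)
Slope of AB = dy/dx = -11/24 = -0.4583
Perp slope = -dx/dy = 24/11 = 2.1818
b = My - (perp slope)*Mx = -2.5 + (24*3)/(-11) = -2.5 - 6.5455 = -9.0455

y = 2.1818x - 9.0455


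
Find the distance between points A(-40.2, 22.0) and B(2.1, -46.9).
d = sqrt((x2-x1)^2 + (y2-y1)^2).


dx = 2.1 + 40.2 = 42.3
dy = -46.9 - 22.0 = -68.9
d = sqrt(1789.29 + 4747.21) = sqrt(6536.5) = 80.8486

80.8486


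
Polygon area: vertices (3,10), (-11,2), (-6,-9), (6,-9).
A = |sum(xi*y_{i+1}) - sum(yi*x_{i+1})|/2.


sum(xi*y_{i+1}) = 3*2 - 11*(-9) - 6*(-9) + 6*10 = 219
sum(yi*x_{i+1}) = 10*(-11) + 2*(-6) - 9*6 - 9*3 = -203
Area = |219 + 203|/2 = 422/2 = 211.0000

211.0000 sq units


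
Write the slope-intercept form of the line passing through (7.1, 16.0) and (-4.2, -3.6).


m = (-19.6)/(-11.3) = 1.7345
b = y1 - m*x1 = 16.0 - (-19.6*7.1)/(-11.3) = 16.0 - 12.3150 = 3.6850

y = 1.7345x + 3.6850


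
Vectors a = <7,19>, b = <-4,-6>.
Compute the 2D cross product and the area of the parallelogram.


cross = 7*(-6) - 19*(-4) = -42 + 76 = 34
Parallelogram area = |34| = 34

cross = 34, parallelogram area = 34


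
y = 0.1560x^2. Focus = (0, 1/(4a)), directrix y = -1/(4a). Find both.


a = 0.1560
1/(4a) = 1.6026
Focus = (0, 1.6026)
Directrix: y = -1.6026

Focus = (0, 1.6026), Directrix: y = -1.6026


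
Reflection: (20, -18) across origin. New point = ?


Reflection rule for origin: (-x, -y)
(20, -18) -> (-20, 18)

(-20, 18)


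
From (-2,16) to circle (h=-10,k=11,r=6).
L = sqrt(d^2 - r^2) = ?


d = sqrt((-2+ 10)^2 + (16-11)^2) = sqrt(64+25) = 9.4340
L = sqrt(89.0000 - 36) = sqrt(53.0000) = 7.2801

7.2801


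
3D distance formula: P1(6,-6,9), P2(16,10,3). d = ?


dx=10, dy=16, dz=-6
d = sqrt(100+256+36) = sqrt(392) = 19.7990

19.7990


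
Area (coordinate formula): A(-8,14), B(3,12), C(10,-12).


-8*(12+ 12) = -192
3*(-12-14) = -78
10*(14-12) = 20
sum = -250
Area = |-250|/2 = 125.0000

125.0000 sq units


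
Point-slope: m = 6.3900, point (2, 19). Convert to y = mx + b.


y - 19 = 6.3900(x - 2)
y = 6.3900x + 19 - 6.3900*2
y = 6.3900x + 6.2200

y = 6.3900x + 6.2200


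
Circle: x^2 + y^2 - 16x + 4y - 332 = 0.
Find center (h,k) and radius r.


h = -D/2 = 16/2 = 8
k = -E/2 = -4/2 = -2
r^2 = h^2 + k^2 - F = 64 + 4 + 332 = 400
r = 20

Center (8, -2), radius = 20


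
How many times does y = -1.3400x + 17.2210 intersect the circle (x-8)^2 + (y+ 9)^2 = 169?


Substitute y = -1.3400x + 17.2210: (x-8)^2 + (-1.3400x+17.2210+ 9)^2 = 169
Expand to Ax^2 + Bx + C = 0, where b-k = 26.221
A = 1+m^2 = 2.7956
B = 2(m(b-k) - h) = 2(-1.3400*26.221 - 8) = -86.27228
C = h^2 + (b-k)^2 - r^2 = 64 + 687.540841 - 169 = 582.540841
disc = B^2-4AC = 7442.9063 - 6514.2047 = 928.7016
disc > 0

2 intersection points


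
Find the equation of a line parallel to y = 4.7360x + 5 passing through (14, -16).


Parallel lines have equal slopes.
m2 = 4.7360
b2 = -16 - 4.7360*14 = -82.3040

y = 4.7360x - 82.3040


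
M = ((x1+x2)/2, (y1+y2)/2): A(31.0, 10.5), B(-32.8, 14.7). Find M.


Mx = (31.0 - 32.8)/2 = -1.8/2 = -0.9000
My = (10.5 + 14.7)/2 = 25.2/2 = 12.6000

(-0.9000, 12.6000)


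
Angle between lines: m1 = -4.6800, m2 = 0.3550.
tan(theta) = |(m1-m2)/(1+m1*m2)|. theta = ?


m1-m2 = -5.035
1+m1*m2 = -0.6614
tan(theta) = |-5.035/(-0.6614)| = 7.612640
theta = arctan(|-5.035/(-0.6614)|) = 82.5164 degrees (acute angle)

82.5164 degrees


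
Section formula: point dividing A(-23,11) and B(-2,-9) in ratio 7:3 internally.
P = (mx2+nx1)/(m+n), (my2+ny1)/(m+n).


Px = (7*(-2) + 3*(-23))/10 = -83/10 = -8.3000
Py = (7*(-9) + 3*11)/10 = -30/10 = -3.0000

P = (-8.3000, -3.0000)


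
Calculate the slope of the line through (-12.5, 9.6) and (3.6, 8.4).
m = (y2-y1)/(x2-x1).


dy = 8.4 - 9.6 = -1.2
dx = 3.6 + 12.5 = 16.1
m = -1.2/16.1 = -0.0745

m = -0.0745


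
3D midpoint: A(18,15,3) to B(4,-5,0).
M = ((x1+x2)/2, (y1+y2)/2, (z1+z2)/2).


Mx = (18+4)/2 = 11.0000
My = (15- 5)/2 = 5.0000
Mz = (3+0)/2 = 1.5000

M = (11.0000, 5.0000, 1.5000)


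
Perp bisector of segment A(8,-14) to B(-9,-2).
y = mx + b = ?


Midpoint = (-0.5, -8)
Slope of AB = dy/dx = 12/(-17) = -0.7059
Perp slope = -dx/dy = 17/12 = 1.4167
b = My - (perp slope)*Mx = -8 + (-17*(-0.5))/12 = -8 + 0.7083 = -7.2917

y = 1.4167x - 7.2917


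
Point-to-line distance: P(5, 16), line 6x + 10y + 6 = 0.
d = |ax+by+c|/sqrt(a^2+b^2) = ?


|6*5 + 10*16 + 6| = |196| = 196
sqrt(36 + 100) = sqrt(136) = 11.6619
d = 196/sqrt(136) = 16.8069

16.8069


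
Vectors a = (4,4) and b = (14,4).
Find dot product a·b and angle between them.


a·b = 4*14 + 4*4 = 56 + 16 = 72
|a| = sqrt(16+16) = 5.6569
|b| = sqrt(196+16) = 14.5602
cos(theta) = 72/(sqrt(32)*sqrt(212)) = 72/sqrt(6784) = 0.874157
theta = arccos(72/sqrt(6784)) = 29.0546 degrees

a·b = 72, theta = 29.0546 deg


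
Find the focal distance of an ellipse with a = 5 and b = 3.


c^2 = 5^2 - 3^2 = 25 - 9 = 16
c = sqrt(16) = 4.0000

c = 4.0000


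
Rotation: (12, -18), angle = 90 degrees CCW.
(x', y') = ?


cos(90) = 0, sin(90) = 1
x' = 12*0 + 18*1 = 18
y' = 12*1 - 18*0 = 12

(18, 12)


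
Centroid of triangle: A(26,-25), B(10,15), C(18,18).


Gx = (26+10+18)/3 = 54/3 = 18.0000
Gy = (-25+15+18)/3 = 8/3 = 2.6667

G = (18.0000, 2.6667)


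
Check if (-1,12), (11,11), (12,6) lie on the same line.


-1*(11-6) + 11*(6-12) + 12*(12-11)
= -5 - 66 + 12 = -59

No, not collinear (determinant = -59)


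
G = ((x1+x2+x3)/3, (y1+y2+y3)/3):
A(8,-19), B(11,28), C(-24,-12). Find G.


Gx = (8+11- 24)/3 = -5/3 = -1.6667
Gy = (-19+28- 12)/3 = -3/3 = -1.0000

G = (-1.6667, -1.0000)


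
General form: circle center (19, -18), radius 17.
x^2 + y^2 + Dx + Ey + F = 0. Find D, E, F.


(x-19)^2 + (y+ 18)^2 = 17^2
D = -2h = -38, E = -2k = 36
F = h^2+k^2-r^2 = 361+324-289 = 396

D = -38, E = 36, F = 396


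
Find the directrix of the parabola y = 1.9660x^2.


a = 1.9660
1/(4a) = 0.1272
directrix: y = -0.1272 = -0.1272

y = -0.1272


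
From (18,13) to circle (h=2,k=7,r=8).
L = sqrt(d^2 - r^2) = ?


d = sqrt((18-2)^2 + (13-7)^2) = sqrt(256+36) = 17.0880
L = sqrt(292.0000 - 64) = sqrt(228.0000) = 15.0997

15.0997


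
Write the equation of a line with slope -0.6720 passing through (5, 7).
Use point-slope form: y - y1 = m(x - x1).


y - 7 = -0.6720(x - 5)
y = -0.6720x + 7 + 0.6720*5
y = -0.6720x + 10.3600

y = -0.6720x + 10.3600


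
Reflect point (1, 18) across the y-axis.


Reflection rule for y-axis: (-x, y)
(1, 18) -> (-1, 18)

(-1, 18)


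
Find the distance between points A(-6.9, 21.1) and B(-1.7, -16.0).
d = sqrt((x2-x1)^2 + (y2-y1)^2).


dx = -1.7 + 6.9 = 5.2
dy = -16.0 - 21.1 = -37.1
d = sqrt(27.04 + 1376.41) = sqrt(1403.45) = 37.4626

37.4626


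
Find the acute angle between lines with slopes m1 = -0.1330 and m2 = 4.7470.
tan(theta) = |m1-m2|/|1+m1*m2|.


m1-m2 = -4.88
1+m1*m2 = 0.368649
tan(theta) = |-4.88/0.368649| = 13.237524
theta = arctan(|-4.88/0.368649|) = 85.6799 degrees (acute angle)

85.6799 degrees


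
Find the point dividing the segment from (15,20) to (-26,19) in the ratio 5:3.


Px = (5*(-26) + 3*15)/8 = -85/8 = -10.6250
Py = (5*19 + 3*20)/8 = 155/8 = 19.3750

P = (-10.6250, 19.3750)


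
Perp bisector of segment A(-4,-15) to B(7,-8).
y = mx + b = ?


Midpoint = (1.5, -11.5)
Slope of AB = dy/dx = 7/11 = 0.6364
Perp slope = -dx/dy = -11/7 = -1.5714
b = My - (perp slope)*Mx = -11.5 + (11*1.5)/7 = -11.5 + 2.3571 = -9.1429

y = -1.5714x - 9.1429


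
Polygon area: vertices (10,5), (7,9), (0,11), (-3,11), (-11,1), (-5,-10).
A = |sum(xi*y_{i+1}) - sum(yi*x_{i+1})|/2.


sum(xi*y_{i+1}) = 10*9 + 7*11 + 0*11 - 3*1 - 11*(-10) - 5*5 = 249
sum(yi*x_{i+1}) = 5*7 + 9*0 + 11*(-3) + 11*(-11) + 1*(-5) - 10*10 = -224
Area = |249 + 224|/2 = 473/2 = 236.5000

236.5000 sq units


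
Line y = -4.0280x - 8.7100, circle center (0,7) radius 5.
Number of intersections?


Substitute y = -4.0280x - 8.7100: (x-0)^2 + (-4.0280x- 8.7100-7)^2 = 25
Expand to Ax^2 + Bx + C = 0, where b-k = -15.71
A = 1+m^2 = 17.224784
B = 2(m(b-k) - h) = 2(-4.0280*(-15.71) - 0) = 126.55976
C = h^2 + (b-k)^2 - r^2 = 0 + 246.8041 - 25 = 221.8041
disc = B^2-4AC = 16017.3729 - 15282.1109 = 735.2620
disc > 0

2 intersection points


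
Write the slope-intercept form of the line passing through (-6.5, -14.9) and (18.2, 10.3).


m = (25.2)/(24.7) = 1.0202
b = y1 - m*x1 = -14.9 - (25.2*(-6.5))/(24.7) = -14.9 + 6.6316 = -8.2684

y = 1.0202x - 8.2684


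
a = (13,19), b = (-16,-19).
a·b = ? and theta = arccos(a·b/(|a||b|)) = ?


a·b = 13*(-16) + 19*(-19) = -208 - 361 = -569
|a| = sqrt(169+361) = 23.0217
|b| = sqrt(256+361) = 24.8395
cos(theta) = -569/(sqrt(530)*sqrt(617)) = -569/sqrt(327010) = -0.995020
theta = arccos(-569/sqrt(327010)) = 174.2794 degrees

a·b = -569, theta = 174.2794 deg


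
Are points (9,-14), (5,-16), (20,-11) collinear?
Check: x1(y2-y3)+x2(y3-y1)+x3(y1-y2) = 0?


9*(-16+ 11) + 5*(-11+ 14) + 20*(-14+ 16)
= -45 + 15 + 40 = 10

No, not collinear (determinant = 10)


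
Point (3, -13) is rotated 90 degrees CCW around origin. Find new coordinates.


cos(90) = 0, sin(90) = 1
x' = 3*0 + 13*1 = 13
y' = 3*1 - 13*0 = 3

(13, 3)


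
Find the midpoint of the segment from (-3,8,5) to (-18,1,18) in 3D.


Mx = (-3- 18)/2 = -10.5000
My = (8+1)/2 = 4.5000
Mz = (5+18)/2 = 11.5000

M = (-10.5000, 4.5000, 11.5000)


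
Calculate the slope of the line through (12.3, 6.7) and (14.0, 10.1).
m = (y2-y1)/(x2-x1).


dy = 10.1 - 6.7 = 3.4
dx = 14.0 - 12.3 = 1.7
m = 3.4/1.7 = 2.0000

m = 2.0000


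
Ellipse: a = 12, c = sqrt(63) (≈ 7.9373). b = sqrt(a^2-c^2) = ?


b^2 = 12^2 - (sqrt(63))^2 = 144 - 63 = 81
b = sqrt(81) = 9

b = 9


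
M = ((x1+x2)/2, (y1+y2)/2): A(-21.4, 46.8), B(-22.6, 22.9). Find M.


Mx = (-21.4 - 22.6)/2 = -44.0/2 = -22.0000
My = (46.8 + 22.9)/2 = 69.7/2 = 34.8500

(-22.0000, 34.8500)


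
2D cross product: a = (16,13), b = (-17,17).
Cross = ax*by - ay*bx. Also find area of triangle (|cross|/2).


cross = 16*17 - 13*(-17) = 272 + 221 = 493
Triangle area = |493|/2 = 493/2 = 246.5000

cross = 493, triangle area = 246.5000


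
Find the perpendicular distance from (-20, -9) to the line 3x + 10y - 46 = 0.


|3*(-20) + 10*(-9) - 46| = |-196| = 196
sqrt(9 + 100) = sqrt(109) = 10.4403
d = 196/sqrt(109) = 18.7734

18.7734


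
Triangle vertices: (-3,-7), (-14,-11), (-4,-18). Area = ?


-3*(-11+ 18) = -21
-14*(-18+ 7) = 154
-4*(-7+ 11) = -16
sum = 117
Area = |117|/2 = 58.5000

58.5000 sq units


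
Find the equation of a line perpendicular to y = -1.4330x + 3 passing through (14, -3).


Perpendicular slope = -1/m1 = -1/(-1.4330) = 0.6978
b2 = y0 - m2*x0 = -3 + 14/(-1.4330) = -3 - 9.7697 = -12.7697

y = 0.6978x - 12.7697


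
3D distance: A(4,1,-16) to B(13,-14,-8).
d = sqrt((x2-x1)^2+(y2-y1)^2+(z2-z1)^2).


dx=9, dy=-15, dz=8
d = sqrt(81+225+64) = sqrt(370) = 19.2354

19.2354


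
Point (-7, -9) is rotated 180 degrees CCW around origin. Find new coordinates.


cos(180) = -1, sin(180) = 0
x' = -7*(-1) + 9*0 = 7
y' = -7*0 - 9*(-1) = 9

(7, 9)


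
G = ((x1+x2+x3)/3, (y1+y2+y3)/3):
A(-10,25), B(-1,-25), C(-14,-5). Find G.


Gx = (-10- 1- 14)/3 = -25/3 = -8.3333
Gy = (25- 25- 5)/3 = -5/3 = -1.6667

G = (-8.3333, -1.6667)


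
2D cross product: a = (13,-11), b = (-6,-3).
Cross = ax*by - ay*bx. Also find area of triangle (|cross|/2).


cross = 13*(-3) + 11*(-6) = -39 - 66 = -105
Triangle area = |-105|/2 = 105/2 = 52.5000

cross = -105, triangle area = 52.5000


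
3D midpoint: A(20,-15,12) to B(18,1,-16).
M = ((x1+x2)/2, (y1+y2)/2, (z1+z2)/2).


Mx = (20+18)/2 = 19.0000
My = (-15+1)/2 = -7.0000
Mz = (12- 16)/2 = -2.0000

M = (19.0000, -7.0000, -2.0000)


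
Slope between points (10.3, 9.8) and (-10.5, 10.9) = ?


dy = 10.9 - 9.8 = 1.1
dx = -10.5 - 10.3 = -20.8
m = 1.1/(-20.8) = -0.0529

m = -0.0529


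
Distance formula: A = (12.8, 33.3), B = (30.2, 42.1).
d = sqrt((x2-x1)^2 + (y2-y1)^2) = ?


dx = 30.2 - 12.8 = 17.4
dy = 42.1 - 33.3 = 8.8
d = sqrt(302.76 + 77.44) = sqrt(380.2) = 19.4987

19.4987


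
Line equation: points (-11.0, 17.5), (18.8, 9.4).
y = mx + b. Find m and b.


m = (-8.1)/(29.8) = -0.2718
b = y1 - m*x1 = 17.5 - (-8.1*(-11.0))/(29.8) = 17.5 - 2.9899 = 14.5101

y = -0.2718x + 14.5101


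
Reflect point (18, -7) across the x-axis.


Reflection rule for x-axis: (x, -y)
(18, -7) -> (18, 7)

(18, 7)


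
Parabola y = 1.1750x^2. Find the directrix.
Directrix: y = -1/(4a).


a = 1.1750
1/(4a) = 0.2128
directrix: y = -0.2128 = -0.2128

y = -0.2128


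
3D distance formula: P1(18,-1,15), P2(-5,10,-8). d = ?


dx=-23, dy=11, dz=-23
d = sqrt(529+121+529) = sqrt(1179) = 34.3366

34.3366


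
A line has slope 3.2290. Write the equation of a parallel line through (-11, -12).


Parallel lines have equal slopes.
m2 = 3.2290
b2 = -12 - 3.2290*(-11) = 23.5190

y = 3.2290x + 23.5190


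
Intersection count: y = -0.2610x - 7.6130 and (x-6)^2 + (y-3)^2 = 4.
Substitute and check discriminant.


Substitute y = -0.2610x - 7.6130: (x-6)^2 + (-0.2610x- 7.6130-3)^2 = 4
Expand to Ax^2 + Bx + C = 0, where b-k = -10.613
A = 1+m^2 = 1.068121
B = 2(m(b-k) - h) = 2(-0.2610*(-10.613) - 6) = -6.460014
C = h^2 + (b-k)^2 - r^2 = 36 + 112.635769 - 4 = 144.635769
disc = B^2-4AC = 41.7318 - 617.9540 = -576.2222
disc < 0

0 intersection points


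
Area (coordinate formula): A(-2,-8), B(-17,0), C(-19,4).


-2*(0-4) = 8
-17*(4+ 8) = -204
-19*(-8-0) = 152
sum = -44
Area = |-44|/2 = 22.0000

22.0000 sq units


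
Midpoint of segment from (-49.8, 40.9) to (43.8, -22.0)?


Mx = (-49.8 + 43.8)/2 = -6.0/2 = -3.0000
My = (40.9 - 22.0)/2 = 18.9/2 = 9.4500

(-3.0000, 9.4500)


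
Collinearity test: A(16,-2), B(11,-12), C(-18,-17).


16*(-12+ 17) + 11*(-17+ 2) - 18*(-2+ 12)
= 80 - 165 - 180 = -265

No, not collinear (determinant = -265)


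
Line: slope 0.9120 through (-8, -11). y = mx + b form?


y + 11 = 0.9120(x + 8)
y = 0.9120x - 11 - 0.9120*(-8)
y = 0.9120x - 3.7040

y = 0.9120x - 3.7040


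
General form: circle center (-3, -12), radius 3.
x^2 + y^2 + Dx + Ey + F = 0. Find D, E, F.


(x+ 3)^2 + (y+ 12)^2 = 3^2
D = -2h = 6, E = -2k = 24
F = h^2+k^2-r^2 = 9+144-9 = 144

D = 6, E = 24, F = 144


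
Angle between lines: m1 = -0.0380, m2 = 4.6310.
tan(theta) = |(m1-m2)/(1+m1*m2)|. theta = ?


m1-m2 = -4.669
1+m1*m2 = 0.824022
tan(theta) = |-4.669/0.824022| = 5.666111
theta = arctan(|-4.669/0.824022|) = 79.9911 degrees (acute angle)

79.9911 degrees


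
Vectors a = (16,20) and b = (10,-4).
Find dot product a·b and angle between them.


a·b = 16*10 + 20*(-4) = 160 - 80 = 80
|a| = sqrt(256+400) = 25.6125
|b| = sqrt(100+16) = 10.7703
cos(theta) = 80/(sqrt(656)*sqrt(116)) = 80/sqrt(76096) = 0.290007
theta = arccos(80/sqrt(76096)) = 73.1416 degrees

a·b = 80, theta = 73.1416 deg


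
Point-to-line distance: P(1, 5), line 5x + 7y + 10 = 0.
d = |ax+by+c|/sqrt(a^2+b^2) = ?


|5*1 + 7*5 + 10| = |50| = 50
sqrt(25 + 49) = sqrt(74) = 8.6023
d = 50/sqrt(74) = 5.8124

5.8124


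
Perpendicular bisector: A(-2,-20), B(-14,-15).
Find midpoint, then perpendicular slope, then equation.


Midpoint = (-8, -17.5)
Slope of AB = dy/dx = 5/(-12) = -0.4167
Perp slope = -dx/dy = 12/5 = 2.4000
b = My - (perp slope)*Mx = -17.5 + (-12*(-8))/5 = -17.5 + 19.2000 = 1.7000

y = 2.4000x + 1.7000


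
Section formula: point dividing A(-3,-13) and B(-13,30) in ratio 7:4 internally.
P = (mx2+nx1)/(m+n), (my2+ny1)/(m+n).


Px = (7*(-13) + 4*(-3))/11 = -103/11 = -9.3636
Py = (7*30 + 4*(-13))/11 = 158/11 = 14.3636

P = (-9.3636, 14.3636)


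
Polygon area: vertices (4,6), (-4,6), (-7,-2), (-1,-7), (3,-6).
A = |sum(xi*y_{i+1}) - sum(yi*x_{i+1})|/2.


sum(xi*y_{i+1}) = 4*6 - 4*(-2) - 7*(-7) - 1*(-6) + 3*6 = 105
sum(yi*x_{i+1}) = 6*(-4) + 6*(-7) - 2*(-1) - 7*3 - 6*4 = -109
Area = |105 + 109|/2 = 214/2 = 107.0000

107.0000 sq units


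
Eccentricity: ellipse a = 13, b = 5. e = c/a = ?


c = sqrt(169-25) = sqrt(144) = 12.0000
e = c/a = 12/13 = 0.9231

e = 0.9231


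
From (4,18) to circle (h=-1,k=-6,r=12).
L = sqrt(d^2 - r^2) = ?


d = sqrt((4+ 1)^2 + (18+ 6)^2) = sqrt(25+576) = 24.5153
L = sqrt(601.0000 - 144) = sqrt(457.0000) = 21.3776

21.3776


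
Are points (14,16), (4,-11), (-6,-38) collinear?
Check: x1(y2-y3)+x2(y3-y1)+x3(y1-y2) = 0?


14*(-11+ 38) + 4*(-38-16) - 6*(16+ 11)
= 378 - 216 - 162 = 0

Yes, collinear (determinant = 0)


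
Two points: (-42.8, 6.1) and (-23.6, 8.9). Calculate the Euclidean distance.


dx = -23.6 + 42.8 = 19.2
dy = 8.9 - 6.1 = 2.8
d = sqrt(368.64 + 7.84) = sqrt(376.48) = 19.4031

19.4031


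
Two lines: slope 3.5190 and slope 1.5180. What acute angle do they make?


m1-m2 = 2.001
1+m1*m2 = 6.341842
tan(theta) = |2.001/6.341842| = 0.315523
theta = arctan(|2.001/6.341842|) = 17.5117 degrees (acute angle)

17.5117 degrees


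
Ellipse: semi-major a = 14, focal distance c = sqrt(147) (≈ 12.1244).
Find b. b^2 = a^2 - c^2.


b^2 = 14^2 - (sqrt(147))^2 = 196 - 147 = 49
b = sqrt(49) = 7

b = 7


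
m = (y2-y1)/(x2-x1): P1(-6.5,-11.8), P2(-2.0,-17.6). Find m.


dy = -17.6 + 11.8 = -5.8
dx = -2.0 + 6.5 = 4.5
m = -5.8/4.5 = -1.2889

m = -1.2889


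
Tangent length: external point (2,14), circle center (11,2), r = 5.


d = sqrt((2-11)^2 + (14-2)^2) = sqrt(81+144) = 15.0000
L = sqrt(225.0000 - 25) = sqrt(200.0000) = 14.1421

14.1421


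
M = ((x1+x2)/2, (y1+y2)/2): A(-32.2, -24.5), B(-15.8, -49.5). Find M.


Mx = (-32.2 - 15.8)/2 = -48.0/2 = -24.0000
My = (-24.5 - 49.5)/2 = -74.0/2 = -37.0000

(-24.0000, -37.0000)


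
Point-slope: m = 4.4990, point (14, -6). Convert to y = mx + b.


y + 6 = 4.4990(x - 14)
y = 4.4990x - 6 - 4.4990*14
y = 4.4990x - 68.9860

y = 4.4990x - 68.9860


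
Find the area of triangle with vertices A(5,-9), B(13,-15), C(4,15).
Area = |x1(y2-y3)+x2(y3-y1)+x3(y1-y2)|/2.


5*(-15-15) = -150
13*(15+ 9) = 312
4*(-9+ 15) = 24
sum = 186
Area = |186|/2 = 93.0000

93.0000 sq units


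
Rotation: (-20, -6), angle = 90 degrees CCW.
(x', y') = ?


cos(90) = 0, sin(90) = 1
x' = -20*0 + 6*1 = 6
y' = -20*1 - 6*0 = -20

(6, -20)


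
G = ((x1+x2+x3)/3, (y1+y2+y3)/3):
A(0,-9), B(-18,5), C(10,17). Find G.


Gx = (0- 18+10)/3 = -8/3 = -2.6667
Gy = (-9+5+17)/3 = 13/3 = 4.3333

G = (-2.6667, 4.3333)


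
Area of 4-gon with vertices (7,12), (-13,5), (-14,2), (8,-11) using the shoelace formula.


sum(xi*y_{i+1}) = 7*5 - 13*2 - 14*(-11) + 8*12 = 259
sum(yi*x_{i+1}) = 12*(-13) + 5*(-14) + 2*8 - 11*7 = -287
Area = |259 + 287|/2 = 546/2 = 273.0000

273.0000 sq units


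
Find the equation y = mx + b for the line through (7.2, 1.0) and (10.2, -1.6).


m = (-2.6)/(3) = -0.8667
b = y1 - m*x1 = 1.0 - (-2.6*7.2)/(3) = 1.0 + 6.2400 = 7.2400

y = -0.8667x + 7.2400


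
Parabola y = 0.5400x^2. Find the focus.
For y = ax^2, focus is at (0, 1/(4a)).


a = 0.5400
4a = 2.1600
focus = (0, 1/2.1600) = (0, 0.4630)

Focus = (0, 0.4630)


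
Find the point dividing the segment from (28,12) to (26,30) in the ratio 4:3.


Px = (4*26 + 3*28)/7 = 188/7 = 26.8571
Py = (4*30 + 3*12)/7 = 156/7 = 22.2857

P = (26.8571, 22.2857)


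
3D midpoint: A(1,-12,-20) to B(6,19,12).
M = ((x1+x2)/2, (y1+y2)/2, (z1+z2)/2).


Mx = (1+6)/2 = 3.5000
My = (-12+19)/2 = 3.5000
Mz = (-20+12)/2 = -4.0000

M = (3.5000, 3.5000, -4.0000)


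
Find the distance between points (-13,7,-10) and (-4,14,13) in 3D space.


dx=9, dy=7, dz=23
d = sqrt(81+49+529) = sqrt(659) = 25.6710

25.6710


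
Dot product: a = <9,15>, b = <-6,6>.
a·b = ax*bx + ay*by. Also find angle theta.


a·b = 9*(-6) + 15*6 = -54 + 90 = 36
|a| = sqrt(81+225) = 17.4929
|b| = sqrt(36+36) = 8.4853
cos(theta) = 36/(sqrt(306)*sqrt(72)) = 36/sqrt(22032) = 0.242536
theta = arccos(36/sqrt(22032)) = 75.9638 degrees

a·b = 36, theta = 75.9638 deg


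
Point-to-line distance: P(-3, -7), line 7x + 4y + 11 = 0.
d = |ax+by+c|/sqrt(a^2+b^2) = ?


|7*(-3) + 4*(-7) + 11| = |-38| = 38
sqrt(49 + 16) = sqrt(65) = 8.0623
d = 38/sqrt(65) = 4.7133

4.7133


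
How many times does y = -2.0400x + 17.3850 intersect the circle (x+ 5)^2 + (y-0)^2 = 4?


Substitute y = -2.0400x + 17.3850: (x+ 5)^2 + (-2.0400x+17.3850-0)^2 = 4
Expand to Ax^2 + Bx + C = 0, where b-k = 17.385
A = 1+m^2 = 5.1616
B = 2(m(b-k) - h) = 2(-2.0400*17.385 + 5) = -60.9308
C = h^2 + (b-k)^2 - r^2 = 25 + 302.238225 - 4 = 323.238225
disc = B^2-4AC = 3712.5624 - 6673.7057 = -2961.1433
disc < 0

0 intersection points


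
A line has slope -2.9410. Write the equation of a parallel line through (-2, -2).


Parallel lines have equal slopes.
m2 = -2.9410
b2 = -2 + 2.9410*(-2) = -7.8820

y = -2.9410x - 7.8820


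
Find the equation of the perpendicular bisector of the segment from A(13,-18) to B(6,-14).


Midpoint = (9.5, -16)
Slope of AB = dy/dx = 4/(-7) = -0.5714
Perp slope = -dx/dy = 7/4 = 1.7500
b = My - (perp slope)*Mx = -16 + (-7*9.5)/4 = -16 - 16.6250 = -32.6250

y = 1.7500x - 32.6250


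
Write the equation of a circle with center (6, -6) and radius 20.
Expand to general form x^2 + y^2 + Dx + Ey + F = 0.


(x-6)^2 + (y+ 6)^2 = 20^2
D = -2h = -12, E = -2k = 12
F = h^2+k^2-r^2 = 36+36-400 = -328

x^2 + y^2 - 12x + 12y - 328 = 0


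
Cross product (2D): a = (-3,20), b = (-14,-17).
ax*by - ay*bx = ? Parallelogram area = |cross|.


cross = -3*(-17) - 20*(-14) = 51 + 280 = 331
Parallelogram area = |331| = 331

cross = 331, parallelogram area = 331


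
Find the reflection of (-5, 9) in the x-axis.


Reflection rule for x-axis: (x, -y)
(-5, 9) -> (-5, -9)

(-5, -9)


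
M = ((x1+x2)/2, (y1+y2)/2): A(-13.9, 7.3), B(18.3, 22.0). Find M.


Mx = (-13.9 + 18.3)/2 = 4.4/2 = 2.2000
My = (7.3 + 22.0)/2 = 29.3/2 = 14.6500

(2.2000, 14.6500)


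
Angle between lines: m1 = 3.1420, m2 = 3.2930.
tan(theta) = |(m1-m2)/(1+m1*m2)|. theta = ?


m1-m2 = -0.151
1+m1*m2 = 11.346606
tan(theta) = |-0.151/11.346606| = 0.013308
theta = arctan(|-0.151/11.346606|) = 0.7624 degrees (acute angle)

0.7624 degrees


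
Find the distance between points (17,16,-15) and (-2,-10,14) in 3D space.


dx=-19, dy=-26, dz=29
d = sqrt(361+676+841) = sqrt(1878) = 43.3359

43.3359


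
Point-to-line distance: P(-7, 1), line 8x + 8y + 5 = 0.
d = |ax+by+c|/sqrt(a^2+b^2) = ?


|8*(-7) + 8*1 + 5| = |-43| = 43
sqrt(64 + 64) = sqrt(128) = 11.3137
d = 43/sqrt(128) = 3.8007

3.8007


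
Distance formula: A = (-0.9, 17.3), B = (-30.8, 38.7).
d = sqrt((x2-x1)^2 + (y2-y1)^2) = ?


dx = -30.8 + 0.9 = -29.9
dy = 38.7 - 17.3 = 21.4
d = sqrt(894.01 + 457.96) = sqrt(1351.97) = 36.7691

36.7691


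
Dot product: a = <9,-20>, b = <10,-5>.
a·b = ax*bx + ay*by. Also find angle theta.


a·b = 9*10 - 20*(-5) = 90 + 100 = 190
|a| = sqrt(81+400) = 21.9317
|b| = sqrt(100+25) = 11.1803
cos(theta) = 190/(sqrt(481)*sqrt(125)) = 190/sqrt(60125) = 0.774865
theta = arccos(190/sqrt(60125)) = 39.2072 degrees

a·b = 190, theta = 39.2072 deg


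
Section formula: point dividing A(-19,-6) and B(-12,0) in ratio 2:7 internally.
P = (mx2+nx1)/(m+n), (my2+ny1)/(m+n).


Px = (2*(-12) + 7*(-19))/9 = -157/9 = -17.4444
Py = (2*0 + 7*(-6))/9 = -42/9 = -4.6667

P = (-17.4444, -4.6667)


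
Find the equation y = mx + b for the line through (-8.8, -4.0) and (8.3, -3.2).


m = (0.8)/(17.1) = 0.0468
b = y1 - m*x1 = -4.0 - (0.8*(-8.8))/(17.1) = -4.0 + 0.4117 = -3.5883

y = 0.0468x - 3.5883


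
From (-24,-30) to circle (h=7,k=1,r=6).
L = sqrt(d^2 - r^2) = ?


d = sqrt((-24-7)^2 + (-30-1)^2) = sqrt(961+961) = 43.8406
L = sqrt(1922.0000 - 36) = sqrt(1886.0000) = 43.4281

43.4281


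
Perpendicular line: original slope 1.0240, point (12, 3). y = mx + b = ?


Perpendicular slope = -1/m1 = -1/1.0240 = -0.9766
b2 = y0 - m2*x0 = 3 + 12/1.0240 = 3 + 11.7188 = 14.7188

y = -0.9766x + 14.7188


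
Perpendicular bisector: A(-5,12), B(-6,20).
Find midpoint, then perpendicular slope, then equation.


Midpoint = (-5.5, 16)
Slope of AB = dy/dx = 8/(-1) = -8.0000
Perp slope = -dx/dy = 1/8 = 0.1250
b = My - (perp slope)*Mx = 16 + (-1*(-5.5))/8 = 16 + 0.6875 = 16.6875

y = 0.1250x + 16.6875


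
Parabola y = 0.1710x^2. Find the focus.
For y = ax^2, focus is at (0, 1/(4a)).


a = 0.1710
4a = 0.6840
focus = (0, 1/0.6840) = (0, 1.4620)

Focus = (0, 1.4620)


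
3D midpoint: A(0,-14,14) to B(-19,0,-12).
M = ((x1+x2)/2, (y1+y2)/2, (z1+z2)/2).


Mx = (0- 19)/2 = -9.5000
My = (-14+0)/2 = -7.0000
Mz = (14- 12)/2 = 1.0000

M = (-9.5000, -7.0000, 1.0000)


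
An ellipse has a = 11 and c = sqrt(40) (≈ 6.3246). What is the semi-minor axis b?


b^2 = 11^2 - (sqrt(40))^2 = 121 - 40 = 81
b = sqrt(81) = 9

b = 9


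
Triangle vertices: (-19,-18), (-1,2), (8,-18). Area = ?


-19*(2+ 18) = -380
-1*(-18+ 18) = 0
8*(-18-2) = -160
sum = -540
Area = |-540|/2 = 270.0000

270.0000 sq units


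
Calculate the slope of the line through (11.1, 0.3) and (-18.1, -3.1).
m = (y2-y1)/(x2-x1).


dy = -3.1 - 0.3 = -3.4
dx = -18.1 - 11.1 = -29.2
m = -3.4/(-29.2) = 0.1164

m = 0.1164


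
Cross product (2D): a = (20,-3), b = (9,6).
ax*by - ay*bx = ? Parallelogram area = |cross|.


cross = 20*6 + 3*9 = 120 + 27 = 147
Parallelogram area = |147| = 147

cross = 147, parallelogram area = 147


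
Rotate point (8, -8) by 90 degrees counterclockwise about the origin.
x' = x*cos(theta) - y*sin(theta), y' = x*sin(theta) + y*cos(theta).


cos(90) = 0, sin(90) = 1
x' = 8*0 + 8*1 = 8
y' = 8*1 - 8*0 = 8

(8, 8)


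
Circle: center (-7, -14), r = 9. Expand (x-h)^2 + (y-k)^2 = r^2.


(x+ 7)^2 + (y+ 14)^2 = 9^2
D = -2h = 14, E = -2k = 28
F = h^2+k^2-r^2 = 49+196-81 = 164

x^2 + y^2 + 14x + 28y + 164 = 0


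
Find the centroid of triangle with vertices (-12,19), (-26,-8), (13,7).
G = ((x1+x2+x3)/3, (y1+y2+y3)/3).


Gx = (-12- 26+13)/3 = -25/3 = -8.3333
Gy = (19- 8+7)/3 = 18/3 = 6.0000

G = (-8.3333, 6.0000)


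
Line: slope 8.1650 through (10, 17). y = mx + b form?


y - 17 = 8.1650(x - 10)
y = 8.1650x + 17 - 8.1650*10
y = 8.1650x - 64.6500

y = 8.1650x - 64.6500


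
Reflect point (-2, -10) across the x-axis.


Reflection rule for x-axis: (x, -y)
(-2, -10) -> (-2, 10)

(-2, 10)


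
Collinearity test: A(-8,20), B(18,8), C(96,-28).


-8*(8+ 28) + 18*(-28-20) + 96*(20-8)
= -288 - 864 + 1152 = 0

Yes, collinear (determinant = 0)


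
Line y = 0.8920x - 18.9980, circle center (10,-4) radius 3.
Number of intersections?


Substitute y = 0.8920x - 18.9980: (x-10)^2 + (0.8920x- 18.9980+ 4)^2 = 9
Expand to Ax^2 + Bx + C = 0, where b-k = -14.998
A = 1+m^2 = 1.795664
B = 2(m(b-k) - h) = 2(0.8920*(-14.998) - 10) = -46.756432
C = h^2 + (b-k)^2 - r^2 = 100 + 224.940004 - 9 = 315.940004
disc = B^2-4AC = 2186.1639 - 2269.2884 = -83.1245
disc < 0

0 intersection points


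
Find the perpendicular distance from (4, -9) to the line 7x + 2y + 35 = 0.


|7*4 + 2*(-9) + 35| = |45| = 45
sqrt(49 + 4) = sqrt(53) = 7.2801
d = 45/sqrt(53) = 6.1812

6.1812


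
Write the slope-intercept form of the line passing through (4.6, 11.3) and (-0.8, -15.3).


m = (-26.6)/(-5.4) = 4.9259
b = y1 - m*x1 = 11.3 - (-26.6*4.6)/(-5.4) = 11.3 - 22.6593 = -11.3593

y = 4.9259x - 11.3593


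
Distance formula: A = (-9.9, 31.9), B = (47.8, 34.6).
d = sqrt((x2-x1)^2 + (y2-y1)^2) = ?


dx = 47.8 + 9.9 = 57.7
dy = 34.6 - 31.9 = 2.7
d = sqrt(3329.29 + 7.29) = sqrt(3336.58) = 57.7631

57.7631


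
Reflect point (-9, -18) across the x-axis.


Reflection rule for x-axis: (x, -y)
(-9, -18) -> (-9, 18)

(-9, 18)


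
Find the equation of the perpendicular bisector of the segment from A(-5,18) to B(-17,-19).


Midpoint = (-11, -0.5)
Slope of AB = dy/dx = -37/(-12) = 3.0833
Perp slope = -dx/dy = -12/37 = -0.3243
b = My - (perp slope)*Mx = -0.5 + (-12*(-11))/(-37) = -0.5 - 3.5676 = -4.0676

y = -0.3243x - 4.0676


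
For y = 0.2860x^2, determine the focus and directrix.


a = 0.2860
1/(4a) = 0.8741
Focus = (0, 0.8741)
Directrix: y = -0.8741

Focus = (0, 0.8741), Directrix: y = -0.8741


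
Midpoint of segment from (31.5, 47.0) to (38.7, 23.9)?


Mx = (31.5 + 38.7)/2 = 70.2/2 = 35.1000
My = (47.0 + 23.9)/2 = 70.9/2 = 35.4500

(35.1000, 35.4500)


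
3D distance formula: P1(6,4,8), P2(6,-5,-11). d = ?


dx=0, dy=-9, dz=-19
d = sqrt(0+81+361) = sqrt(442) = 21.0238

21.0238


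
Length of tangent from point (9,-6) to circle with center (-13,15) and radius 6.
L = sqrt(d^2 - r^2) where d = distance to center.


d = sqrt((9+ 13)^2 + (-6-15)^2) = sqrt(484+441) = 30.4138
L = sqrt(925.0000 - 36) = sqrt(889.0000) = 29.8161

29.8161


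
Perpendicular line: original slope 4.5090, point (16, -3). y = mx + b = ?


Perpendicular slope = -1/m1 = -1/4.5090 = -0.2218
b2 = y0 - m2*x0 = -3 + 16/4.5090 = -3 + 3.5485 = 0.5485

y = -0.2218x + 0.5485


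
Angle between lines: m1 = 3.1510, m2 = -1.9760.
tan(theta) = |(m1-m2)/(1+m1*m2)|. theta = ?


m1-m2 = 5.127
1+m1*m2 = -5.226376
tan(theta) = |5.127/(-5.226376)| = 0.980986
theta = arctan(|5.127/(-5.226376)|) = 44.4501 degrees (acute angle)

44.4501 degrees


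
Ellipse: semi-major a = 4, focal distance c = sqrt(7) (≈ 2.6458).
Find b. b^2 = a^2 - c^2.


b^2 = 4^2 - (sqrt(7))^2 = 16 - 7 = 9
b = sqrt(9) = 3

b = 3


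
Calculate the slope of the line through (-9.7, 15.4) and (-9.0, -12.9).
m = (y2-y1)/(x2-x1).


dy = -12.9 - 15.4 = -28.3
dx = -9.0 + 9.7 = 0.7
m = -28.3/0.7 = -40.4286

m = -40.4286


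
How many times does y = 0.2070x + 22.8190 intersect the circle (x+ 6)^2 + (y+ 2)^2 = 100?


Substitute y = 0.2070x + 22.8190: (x+ 6)^2 + (0.2070x+22.8190+ 2)^2 = 100
Expand to Ax^2 + Bx + C = 0, where b-k = 24.819
A = 1+m^2 = 1.042849
B = 2(m(b-k) - h) = 2(0.2070*24.819 + 6) = 22.275066
C = h^2 + (b-k)^2 - r^2 = 36 + 615.982761 - 100 = 551.982761
disc = B^2-4AC = 496.1786 - 2302.5387 = -1806.3601
disc < 0

0 intersection points


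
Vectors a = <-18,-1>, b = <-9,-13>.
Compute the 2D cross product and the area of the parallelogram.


cross = -18*(-13) + 1*(-9) = 234 - 9 = 225
Parallelogram area = |225| = 225

cross = 225, parallelogram area = 225


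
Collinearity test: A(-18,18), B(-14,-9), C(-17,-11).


-18*(-9+ 11) - 14*(-11-18) - 17*(18+ 9)
= -36 + 406 - 459 = -89

No, not collinear (determinant = -89)


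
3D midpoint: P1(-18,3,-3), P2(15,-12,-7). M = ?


Mx = (-18+15)/2 = -1.5000
My = (3- 12)/2 = -4.5000
Mz = (-3- 7)/2 = -5.0000

M = (-1.5000, -4.5000, -5.0000)


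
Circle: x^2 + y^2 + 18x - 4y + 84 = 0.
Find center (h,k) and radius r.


h = -D/2 = -18/2 = -9
k = -E/2 = 4/2 = 2
r^2 = h^2 + k^2 - F = 81 + 4 - 84 = 1
r = 1

Center (-9, 2), radius = 1


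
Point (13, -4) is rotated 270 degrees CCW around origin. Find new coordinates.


cos(270) = 0, sin(270) = -1
x' = 13*0 + 4*(-1) = -4
y' = 13*(-1) - 4*0 = -13

(-4, -13)


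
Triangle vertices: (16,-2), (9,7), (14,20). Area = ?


16*(7-20) = -208
9*(20+ 2) = 198
14*(-2-7) = -126
sum = -136
Area = |-136|/2 = 68.0000

68.0000 sq units


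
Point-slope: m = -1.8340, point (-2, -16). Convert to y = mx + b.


y + 16 = -1.8340(x + 2)
y = -1.8340x - 16 + 1.8340*(-2)
y = -1.8340x - 19.6680

y = -1.8340x - 19.6680


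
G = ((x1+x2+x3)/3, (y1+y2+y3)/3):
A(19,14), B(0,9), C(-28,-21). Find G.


Gx = (19+0- 28)/3 = -9/3 = -3.0000
Gy = (14+9- 21)/3 = 2/3 = 0.6667

G = (-3.0000, 0.6667)


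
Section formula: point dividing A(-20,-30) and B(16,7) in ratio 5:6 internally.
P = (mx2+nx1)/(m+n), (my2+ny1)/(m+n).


Px = (5*16 + 6*(-20))/11 = -40/11 = -3.6364
Py = (5*7 + 6*(-30))/11 = -145/11 = -13.1818

P = (-3.6364, -13.1818)


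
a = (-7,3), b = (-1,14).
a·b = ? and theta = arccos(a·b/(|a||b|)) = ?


a·b = -7*(-1) + 3*14 = 7 + 42 = 49
|a| = sqrt(49+9) = 7.6158
|b| = sqrt(1+196) = 14.0357
cos(theta) = 49/(sqrt(58)*sqrt(197)) = 49/sqrt(11426) = 0.458405
theta = arccos(49/sqrt(11426)) = 62.7158 degrees

a·b = 49, theta = 62.7158 deg


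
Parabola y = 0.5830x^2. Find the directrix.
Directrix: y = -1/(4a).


a = 0.5830
1/(4a) = 0.4288
directrix: y = -0.4288 = -0.4288

y = -0.4288


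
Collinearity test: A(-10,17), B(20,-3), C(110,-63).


-10*(-3+ 63) + 20*(-63-17) + 110*(17+ 3)
= -600 - 1600 + 2200 = 0

Yes, collinear (determinant = 0)
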